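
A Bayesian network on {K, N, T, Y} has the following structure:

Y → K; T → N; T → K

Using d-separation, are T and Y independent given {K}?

There is one path between T and Y:
Path 1: T → K ← Y
  K is a collider and K is conditioned on, which opens it — no node blocks this path, so it is active.
Because an active path exists, T and Y are not d-separated.

No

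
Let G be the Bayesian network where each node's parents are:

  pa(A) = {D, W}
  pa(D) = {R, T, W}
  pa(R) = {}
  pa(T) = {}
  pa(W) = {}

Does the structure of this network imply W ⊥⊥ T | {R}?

2 paths connect W and T; each must be blocked for d-separation to hold:
  1. W → D ← T — D:collider[blocks] ⇒ blocked
  2. W → A ← D ← T — A:collider[blocks]; D:chain[open] ⇒ blocked
Every path is blocked, so W and T are d-separated given {R}.

Yes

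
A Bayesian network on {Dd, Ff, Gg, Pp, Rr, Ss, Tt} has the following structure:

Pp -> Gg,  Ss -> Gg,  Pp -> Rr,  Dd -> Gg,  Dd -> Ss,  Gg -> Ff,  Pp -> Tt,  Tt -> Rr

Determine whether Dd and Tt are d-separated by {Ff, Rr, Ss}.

Enumerating the 4 paths from Dd to Tt and testing each for blocking by {Ff, Rr, Ss}:
Path 1: Dd → Ss → Gg ← Pp → Tt
  Ss is a chain here and Ss is conditioned on, so the path is blocked at Ss.
Path 2: Dd → Ss → Gg ← Pp → Rr ← Tt
  Ss is a chain here and Ss is conditioned on, so the path is blocked at Ss.
Path 3: Dd → Gg ← Pp → Tt
  Gg is a collider and its descendant Ff is conditioned on, which opens it; Pp is a fork and Pp is not conditioned on — no node blocks this path, so it is active.
Path 4: Dd → Gg ← Pp → Rr ← Tt
  Gg is a collider and its descendant Ff is conditioned on, which opens it; Pp is a fork and Pp is not conditioned on; Rr is a collider and Rr is conditioned on, which opens it — no node blocks this path, so it is active.
Since the path Dd → Gg ← Pp → Tt is active, Dd and Tt are not d-separated given {Ff, Rr, Ss}.

No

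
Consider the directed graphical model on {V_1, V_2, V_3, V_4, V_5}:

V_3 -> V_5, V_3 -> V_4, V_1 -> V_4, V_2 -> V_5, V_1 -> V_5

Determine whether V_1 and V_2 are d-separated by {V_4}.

Yes

We examine all 2 paths between V_1 and V_2:
  1. V_1 → V_5 ← V_2 — V_5:collider[blocks] ⇒ blocked
  2. V_1 → V_4 ← V_3 → V_5 ← V_2 — V_4:collider[open]; V_3:fork[open]; V_5:collider[blocks] ⇒ blocked
Every path is blocked, so V_1 and V_2 are d-separated given {V_4}.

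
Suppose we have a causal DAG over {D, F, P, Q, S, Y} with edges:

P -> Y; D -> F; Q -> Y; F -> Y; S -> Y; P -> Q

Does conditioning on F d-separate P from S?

Yes — P and S are d-separated given {F}.

We examine all 2 paths between P and S:
Path 1: P → Q → Y ← S
  Y is a collider here and neither Y nor any of its descendants is conditioned on, so the collider stays closed — the path is blocked at Y.
Path 2: P → Y ← S
  Y is a collider here and neither Y nor any of its descendants is conditioned on, so the collider stays closed — the path is blocked at Y.
All paths are blocked; P ⊥ S | {F} holds.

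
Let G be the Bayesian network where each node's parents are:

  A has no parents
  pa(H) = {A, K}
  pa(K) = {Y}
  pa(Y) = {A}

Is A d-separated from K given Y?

Enumerating the 2 paths from A to K and testing each for blocking by {Y}:
  1. A → Y → K — Y:chain[blocks] ⇒ blocked
  2. A → H ← K — H:collider[blocks] ⇒ blocked
Every path is blocked, so A and K are d-separated given {Y}.

Yes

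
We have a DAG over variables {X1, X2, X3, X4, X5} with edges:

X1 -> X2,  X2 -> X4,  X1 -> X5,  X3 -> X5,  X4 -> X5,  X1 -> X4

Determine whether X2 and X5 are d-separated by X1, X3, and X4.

Yes

We examine all 4 paths between X2 and X5:
Path 1: X2 → X4 ← X1 → X5
  X1 is a fork here and X1 is conditioned on, so the path is blocked at X1.
Path 2: X2 → X4 → X5
  X4 is a chain here and X4 is conditioned on, so the path is blocked at X4.
Path 3: X2 ← X1 → X4 → X5
  X1 is a fork here and X1 is conditioned on, so the path is blocked at X1.
Path 4: X2 ← X1 → X5
  X1 is a fork here and X1 is conditioned on, so the path is blocked at X1.
Every path is blocked, so X2 and X5 are d-separated given {X1, X3, X4}.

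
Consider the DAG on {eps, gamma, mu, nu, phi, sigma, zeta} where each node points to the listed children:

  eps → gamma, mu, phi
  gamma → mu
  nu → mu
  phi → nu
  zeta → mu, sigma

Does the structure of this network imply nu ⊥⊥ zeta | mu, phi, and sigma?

We examine all 3 paths between nu and zeta:
Path 1: nu → mu ← zeta
  mu is a collider and mu is conditioned on, which opens it — no node blocks this path, so it is active.
Path 2: nu ← phi ← eps → mu ← zeta
  phi is a chain here and phi is conditioned on, so the path is blocked at phi.
Path 3: nu ← phi ← eps → gamma → mu ← zeta
  phi is a chain here and phi is conditioned on, so the path is blocked at phi.
Since the path nu → mu ← zeta is active, nu and zeta are not d-separated given {mu, phi, sigma}.

No — nu and zeta are not d-separated given {mu, phi, sigma}.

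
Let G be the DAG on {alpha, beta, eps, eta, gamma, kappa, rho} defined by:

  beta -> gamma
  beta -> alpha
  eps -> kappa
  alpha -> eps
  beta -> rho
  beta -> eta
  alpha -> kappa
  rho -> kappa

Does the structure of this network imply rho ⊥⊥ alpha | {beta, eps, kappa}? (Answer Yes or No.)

No

Enumerating the 3 paths from rho to alpha and testing each for blocking by {beta, eps, kappa}:
  1. rho ← beta → alpha — beta:fork[blocks] ⇒ blocked
  2. rho → kappa ← alpha — kappa:collider[open] ⇒ active
  3. rho → kappa ← eps ← alpha — kappa:collider[open]; eps:chain[blocks] ⇒ blocked
Because an active path exists, rho and alpha are not d-separated.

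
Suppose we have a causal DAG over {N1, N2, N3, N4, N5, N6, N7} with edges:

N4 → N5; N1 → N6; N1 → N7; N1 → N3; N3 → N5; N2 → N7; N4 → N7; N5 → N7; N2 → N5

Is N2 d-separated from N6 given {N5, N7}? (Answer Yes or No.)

We examine all 6 paths between N2 and N6:
Path 1: N2 → N5 ← N4 → N7 ← N1 → N6
  N5 is a collider and N5 is conditioned on, which opens it; N4 is a fork and N4 is not conditioned on; N7 is a collider and N7 is conditioned on, which opens it; N1 is a fork and N1 is not conditioned on — no node blocks this path, so it is active.
Path 2: N2 → N5 ← N3 ← N1 → N6
  N5 is a collider and N5 is conditioned on, which opens it; N3 is a chain and N3 is not conditioned on; N1 is a fork and N1 is not conditioned on — no node blocks this path, so it is active.
Path 3: N2 → N5 → N7 ← N1 → N6
  N5 is a chain here and N5 is conditioned on, so the path is blocked at N5.
Path 4: N2 → N7 ← N4 → N5 ← N3 ← N1 → N6
  N7 is a collider and N7 is conditioned on, which opens it; N4 is a fork and N4 is not conditioned on; N5 is a collider and N5 is conditioned on, which opens it; N3 is a chain and N3 is not conditioned on; N1 is a fork and N1 is not conditioned on — no node blocks this path, so it is active.
Path 5: N2 → N7 ← N1 → N6
  N7 is a collider and N7 is conditioned on, which opens it; N1 is a fork and N1 is not conditioned on — no node blocks this path, so it is active.
Path 6: N2 → N7 ← N5 ← N3 ← N1 → N6
  N5 is a chain here and N5 is conditioned on, so the path is blocked at N5.
At least one path is unblocked, so d-separation fails.

No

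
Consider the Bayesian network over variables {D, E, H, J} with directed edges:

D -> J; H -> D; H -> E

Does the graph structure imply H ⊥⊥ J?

The only undirected path from H to J is:
Path 1: H → D → J
  D is a chain and D is not conditioned on — no node blocks this path, so it is active.
At least one path is unblocked, so d-separation fails.

No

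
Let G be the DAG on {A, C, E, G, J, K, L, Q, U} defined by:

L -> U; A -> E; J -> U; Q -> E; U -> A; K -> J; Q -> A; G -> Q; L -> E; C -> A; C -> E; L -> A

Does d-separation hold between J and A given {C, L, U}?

Yes

Enumerating the 5 paths from J to A and testing each for blocking by {C, L, U}:
Path 1: J → U → A
  U is a chain here and U is conditioned on, so the path is blocked at U.
Path 2: J → U ← L → A
  L is a fork here and L is conditioned on, so the path is blocked at L.
Path 3: J → U ← L → E ← A
  L is a fork here and L is conditioned on, so the path is blocked at L.
Path 4: J → U ← L → E ← Q → A
  L is a fork here and L is conditioned on, so the path is blocked at L.
Path 5: J → U ← L → E ← C → A
  L is a fork here and L is conditioned on, so the path is blocked at L.
Every path is blocked, so J and A are d-separated given {C, L, U}.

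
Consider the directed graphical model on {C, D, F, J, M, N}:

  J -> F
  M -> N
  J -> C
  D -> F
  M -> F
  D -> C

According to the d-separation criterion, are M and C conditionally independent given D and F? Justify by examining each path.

No

There are 2 undirected paths between M and C; checking each against the conditioning set {D, F}:
  1. M → F ← J → C — F:collider[open]; J:fork[open] ⇒ active
  2. M → F ← D → C — F:collider[open]; D:fork[blocks] ⇒ blocked
At least one path is unblocked, so d-separation fails.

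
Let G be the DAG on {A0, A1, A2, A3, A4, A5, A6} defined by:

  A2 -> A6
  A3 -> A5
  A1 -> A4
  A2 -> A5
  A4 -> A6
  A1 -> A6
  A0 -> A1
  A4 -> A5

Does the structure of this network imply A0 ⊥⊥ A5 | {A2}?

No

4 paths connect A0 and A5; each must be blocked for d-separation to hold:
Path 1: A0 → A1 → A6 ← A2 → A5
  A6 is a collider here and neither A6 nor any of its descendants is conditioned on, so the collider stays closed — the path is blocked at A6.
Path 2: A0 → A1 → A6 ← A4 → A5
  A6 is a collider here and neither A6 nor any of its descendants is conditioned on, so the collider stays closed — the path is blocked at A6.
Path 3: A0 → A1 → A4 → A6 ← A2 → A5
  A6 is a collider here and neither A6 nor any of its descendants is conditioned on, so the collider stays closed — the path is blocked at A6.
Path 4: A0 → A1 → A4 → A5
  A1 is a chain and A1 is not conditioned on; A4 is a chain and A4 is not conditioned on — no node blocks this path, so it is active.
Since the path A0 → A1 → A4 → A5 is active, A0 and A5 are not d-separated given {A2}.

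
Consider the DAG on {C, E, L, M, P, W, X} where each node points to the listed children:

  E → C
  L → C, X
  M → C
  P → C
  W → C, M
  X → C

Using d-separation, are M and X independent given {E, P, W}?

Enumerating the 4 paths from M to X and testing each for blocking by {E, P, W}:
Path 1: M → C ← X
  C is a collider here and neither C nor any of its descendants is conditioned on, so the collider stays closed — the path is blocked at C.
Path 2: M → C ← L → X
  C is a collider here and neither C nor any of its descendants is conditioned on, so the collider stays closed — the path is blocked at C.
Path 3: M ← W → C ← X
  W is a fork here and W is conditioned on, so the path is blocked at W.
Path 4: M ← W → C ← L → X
  W is a fork here and W is conditioned on, so the path is blocked at W.
Since every path is blocked, d-separation holds.

Yes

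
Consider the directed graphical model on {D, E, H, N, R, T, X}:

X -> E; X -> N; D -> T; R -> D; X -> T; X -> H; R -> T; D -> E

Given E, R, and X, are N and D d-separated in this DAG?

Yes

There are 3 undirected paths between N and D; checking each against the conditioning set {E, R, X}:
Path 1: N ← X → T ← R → D
  X is a fork here and X is conditioned on, so the path is blocked at X.
Path 2: N ← X → T ← D
  X is a fork here and X is conditioned on, so the path is blocked at X.
Path 3: N ← X → E ← D
  X is a fork here and X is conditioned on, so the path is blocked at X.
Since every path is blocked, d-separation holds.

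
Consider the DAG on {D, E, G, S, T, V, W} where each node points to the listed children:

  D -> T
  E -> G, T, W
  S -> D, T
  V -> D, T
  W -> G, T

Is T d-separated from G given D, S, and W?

There are 4 undirected paths between T and G; checking each against the conditioning set {D, S, W}:
  1. T ← W ← E → G — W:chain[blocks]; E:fork[open] ⇒ blocked
  2. T ← W → G — W:fork[blocks] ⇒ blocked
  3. T ← E → W → G — E:fork[open]; W:chain[blocks] ⇒ blocked
  4. T ← E → G — E:fork[open] ⇒ active
At least one path is unblocked, so d-separation fails.

No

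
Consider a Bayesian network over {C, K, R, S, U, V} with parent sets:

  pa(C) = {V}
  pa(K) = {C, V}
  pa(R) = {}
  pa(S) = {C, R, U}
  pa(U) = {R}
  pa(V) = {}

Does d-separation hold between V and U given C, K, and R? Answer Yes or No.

Yes

Enumerating the 4 paths from V to U and testing each for blocking by {C, K, R}:
Path 1: V → C → S ← R → U
  C is a chain here and C is conditioned on, so the path is blocked at C.
Path 2: V → C → S ← U
  C is a chain here and C is conditioned on, so the path is blocked at C.
Path 3: V → K ← C → S ← R → U
  C is a fork here and C is conditioned on, so the path is blocked at C.
Path 4: V → K ← C → S ← U
  C is a fork here and C is conditioned on, so the path is blocked at C.
Every path is blocked, so V and U are d-separated given {C, K, R}.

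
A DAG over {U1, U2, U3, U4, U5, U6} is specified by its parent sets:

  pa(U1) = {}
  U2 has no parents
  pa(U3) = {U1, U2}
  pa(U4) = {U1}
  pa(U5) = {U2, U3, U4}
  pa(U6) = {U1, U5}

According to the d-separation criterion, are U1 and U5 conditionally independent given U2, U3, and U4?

Yes

4 paths connect U1 and U5; each must be blocked for d-separation to hold:
Path 1: U1 → U6 ← U5
  U6 is a collider here and neither U6 nor any of its descendants is conditioned on, so the collider stays closed — the path is blocked at U6.
Path 2: U1 → U3 → U5
  U3 is a chain here and U3 is conditioned on, so the path is blocked at U3.
Path 3: U1 → U3 ← U2 → U5
  U2 is a fork here and U2 is conditioned on, so the path is blocked at U2.
Path 4: U1 → U4 → U5
  U4 is a chain here and U4 is conditioned on, so the path is blocked at U4.
Since every path is blocked, d-separation holds.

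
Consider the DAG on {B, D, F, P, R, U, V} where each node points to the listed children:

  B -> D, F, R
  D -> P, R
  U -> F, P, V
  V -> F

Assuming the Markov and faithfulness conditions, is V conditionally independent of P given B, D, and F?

No — V and P are not d-separated given {B, D, F}.

There are 6 undirected paths between V and P; checking each against the conditioning set {B, D, F}:
  1. V ← U → P — U:fork[open] ⇒ active
  2. V ← U → F ← B → R ← D → P — U:fork[open]; F:collider[open]; B:fork[blocks]; R:collider[blocks]; D:fork[blocks] ⇒ blocked
  3. V ← U → F ← B → D → P — U:fork[open]; F:collider[open]; B:fork[blocks]; D:chain[blocks] ⇒ blocked
  4. V → F ← U → P — F:collider[open]; U:fork[open] ⇒ active
  5. V → F ← B → R ← D → P — F:collider[open]; B:fork[blocks]; R:collider[blocks]; D:fork[blocks] ⇒ blocked
  6. V → F ← B → D → P — F:collider[open]; B:fork[blocks]; D:chain[blocks] ⇒ blocked
At least one path is unblocked, so d-separation fails.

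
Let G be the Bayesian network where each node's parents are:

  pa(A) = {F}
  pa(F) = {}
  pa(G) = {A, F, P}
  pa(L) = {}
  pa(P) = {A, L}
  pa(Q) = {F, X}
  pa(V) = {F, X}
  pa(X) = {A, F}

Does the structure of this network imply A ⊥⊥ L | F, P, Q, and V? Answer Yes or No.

No — A and L are not d-separated given {F, P, Q, V}.

There are 6 undirected paths between A and L; checking each against the conditioning set {F, P, Q, V}:
  1. A → X → Q ← F → G ← P ← L — X:chain[open]; Q:collider[open]; F:fork[blocks]; G:collider[blocks]; P:chain[blocks] ⇒ blocked
  2. A → X → V ← F → G ← P ← L — X:chain[open]; V:collider[open]; F:fork[blocks]; G:collider[blocks]; P:chain[blocks] ⇒ blocked
  3. A → X ← F → G ← P ← L — X:collider[open]; F:fork[blocks]; G:collider[blocks]; P:chain[blocks] ⇒ blocked
  4. A → G ← P ← L — G:collider[blocks]; P:chain[blocks] ⇒ blocked
  5. A ← F → G ← P ← L — F:fork[blocks]; G:collider[blocks]; P:chain[blocks] ⇒ blocked
  6. A → P ← L — P:collider[open] ⇒ active
Since the path A → P ← L is active, A and L are not d-separated given {F, P, Q, V}.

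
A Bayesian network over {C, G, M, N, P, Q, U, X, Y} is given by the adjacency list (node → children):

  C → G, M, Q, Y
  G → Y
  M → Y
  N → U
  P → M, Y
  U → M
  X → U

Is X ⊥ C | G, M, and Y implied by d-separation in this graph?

No

There are 5 undirected paths between X and C; checking each against the conditioning set {G, M, Y}:
Path 1: X → U → M ← C
  U is a chain and U is not conditioned on; M is a collider and M is conditioned on, which opens it — no node blocks this path, so it is active.
Path 2: X → U → M → Y ← C
  M is a chain here and M is conditioned on, so the path is blocked at M.
Path 3: X → U → M → Y ← G ← C
  M is a chain here and M is conditioned on, so the path is blocked at M.
Path 4: X → U → M ← P → Y ← C
  U is a chain and U is not conditioned on; M is a collider and M is conditioned on, which opens it; P is a fork and P is not conditioned on; Y is a collider and Y is conditioned on, which opens it — no node blocks this path, so it is active.
Path 5: X → U → M ← P → Y ← G ← C
  G is a chain here and G is conditioned on, so the path is blocked at G.
Because an active path exists, X and C are not d-separated.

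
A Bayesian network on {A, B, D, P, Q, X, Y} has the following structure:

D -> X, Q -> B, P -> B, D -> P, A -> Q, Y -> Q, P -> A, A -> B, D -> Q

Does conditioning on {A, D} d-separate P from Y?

We examine all 5 paths between P and Y:
Path 1: P → B ← A → Q ← Y
  B is a collider here and neither B nor any of its descendants is conditioned on, so the collider stays closed — the path is blocked at B.
Path 2: P → B ← Q ← Y
  B is a collider here and neither B nor any of its descendants is conditioned on, so the collider stays closed — the path is blocked at B.
Path 3: P ← D → Q ← Y
  D is a fork here and D is conditioned on, so the path is blocked at D.
Path 4: P → A → B ← Q ← Y
  A is a chain here and A is conditioned on, so the path is blocked at A.
Path 5: P → A → Q ← Y
  A is a chain here and A is conditioned on, so the path is blocked at A.
All paths are blocked; P ⊥ Y | {A, D} holds.

Yes — P and Y are d-separated given {A, D}.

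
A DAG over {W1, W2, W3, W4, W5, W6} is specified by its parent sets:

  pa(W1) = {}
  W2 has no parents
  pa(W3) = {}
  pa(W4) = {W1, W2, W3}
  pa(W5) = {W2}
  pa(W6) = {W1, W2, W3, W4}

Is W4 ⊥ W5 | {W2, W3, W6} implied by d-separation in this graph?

Yes — W4 and W5 are d-separated given {W2, W3, W6}.

There are 4 undirected paths between W4 and W5; checking each against the conditioning set {W2, W3, W6}:
  1. W4 ← W3 → W6 ← W2 → W5 — W3:fork[blocks]; W6:collider[open]; W2:fork[blocks] ⇒ blocked
  2. W4 → W6 ← W2 → W5 — W6:collider[open]; W2:fork[blocks] ⇒ blocked
  3. W4 ← W1 → W6 ← W2 → W5 — W1:fork[open]; W6:collider[open]; W2:fork[blocks] ⇒ blocked
  4. W4 ← W2 → W5 — W2:fork[blocks] ⇒ blocked
All paths are blocked; W4 ⊥ W5 | {W2, W3, W6} holds.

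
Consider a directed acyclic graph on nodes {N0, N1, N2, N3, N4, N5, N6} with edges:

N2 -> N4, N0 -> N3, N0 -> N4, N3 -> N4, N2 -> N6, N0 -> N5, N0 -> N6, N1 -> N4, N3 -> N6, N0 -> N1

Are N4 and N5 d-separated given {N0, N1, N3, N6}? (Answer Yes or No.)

Enumerating the 6 paths from N4 to N5 and testing each for blocking by {N0, N1, N3, N6}:
Path 1: N4 ← N3 ← N0 → N5
  N3 is a chain here and N3 is conditioned on, so the path is blocked at N3.
Path 2: N4 ← N3 → N6 ← N0 → N5
  N3 is a fork here and N3 is conditioned on, so the path is blocked at N3.
Path 3: N4 ← N2 → N6 ← N3 ← N0 → N5
  N3 is a chain here and N3 is conditioned on, so the path is blocked at N3.
Path 4: N4 ← N2 → N6 ← N0 → N5
  N0 is a fork here and N0 is conditioned on, so the path is blocked at N0.
Path 5: N4 ← N1 ← N0 → N5
  N1 is a chain here and N1 is conditioned on, so the path is blocked at N1.
Path 6: N4 ← N0 → N5
  N0 is a fork here and N0 is conditioned on, so the path is blocked at N0.
Every path is blocked, so N4 and N5 are d-separated given {N0, N1, N3, N6}.

Yes — N4 and N5 are d-separated given {N0, N1, N3, N6}.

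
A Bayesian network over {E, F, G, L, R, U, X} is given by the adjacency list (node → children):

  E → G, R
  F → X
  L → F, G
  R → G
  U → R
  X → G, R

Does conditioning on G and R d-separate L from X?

We examine all 4 paths between L and X:
Path 1: L → G ← R ← X
  R is a chain here and R is conditioned on, so the path is blocked at R.
Path 2: L → G ← X
  G is a collider and G is conditioned on, which opens it — no node blocks this path, so it is active.
Path 3: L → G ← E → R ← X
  G is a collider and G is conditioned on, which opens it; E is a fork and E is not conditioned on; R is a collider and R is conditioned on, which opens it — no node blocks this path, so it is active.
Path 4: L → F → X
  F is a chain and F is not conditioned on — no node blocks this path, so it is active.
Because an active path exists, L and X are not d-separated.

No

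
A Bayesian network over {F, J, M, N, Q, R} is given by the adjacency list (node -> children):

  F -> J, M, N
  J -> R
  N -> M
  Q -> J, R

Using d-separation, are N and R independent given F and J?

We examine all 4 paths between N and R:
  1. N ← F → J → R — F:fork[blocks]; J:chain[blocks] ⇒ blocked
  2. N ← F → J ← Q → R — F:fork[blocks]; J:collider[open]; Q:fork[open] ⇒ blocked
  3. N → M ← F → J → R — M:collider[blocks]; F:fork[blocks]; J:chain[blocks] ⇒ blocked
  4. N → M ← F → J ← Q → R — M:collider[blocks]; F:fork[blocks]; J:collider[open]; Q:fork[open] ⇒ blocked
Every path is blocked, so N and R are d-separated given {F, J}.

Yes — N and R are d-separated given {F, J}.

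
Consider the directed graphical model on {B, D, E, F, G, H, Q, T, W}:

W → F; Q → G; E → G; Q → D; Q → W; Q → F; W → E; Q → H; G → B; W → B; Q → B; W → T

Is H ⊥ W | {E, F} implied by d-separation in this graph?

No — H and W are not d-separated given {E, F}.

Enumerating the 6 paths from H to W and testing each for blocking by {E, F}:
Path 1: H ← Q → W
  Q is a fork and Q is not conditioned on — no node blocks this path, so it is active.
Path 2: H ← Q → F ← W
  Q is a fork and Q is not conditioned on; F is a collider and F is conditioned on, which opens it — no node blocks this path, so it is active.
Path 3: H ← Q → B ← W
  B is a collider here and neither B nor any of its descendants is conditioned on, so the collider stays closed — the path is blocked at B.
Path 4: H ← Q → B ← G ← E ← W
  B is a collider here and neither B nor any of its descendants is conditioned on, so the collider stays closed — the path is blocked at B.
Path 5: H ← Q → G ← E ← W
  G is a collider here and neither G nor any of its descendants is conditioned on, so the collider stays closed — the path is blocked at G.
Path 6: H ← Q → G → B ← W
  B is a collider here and neither B nor any of its descendants is conditioned on, so the collider stays closed — the path is blocked at B.
Since the path H ← Q → W is active, H and W are not d-separated given {E, F}.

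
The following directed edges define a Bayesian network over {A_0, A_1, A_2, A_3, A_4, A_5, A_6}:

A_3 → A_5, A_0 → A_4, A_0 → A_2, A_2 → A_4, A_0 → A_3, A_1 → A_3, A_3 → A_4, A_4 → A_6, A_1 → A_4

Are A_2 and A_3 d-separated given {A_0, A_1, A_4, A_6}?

Enumerating the 6 paths from A_2 to A_3 and testing each for blocking by {A_0, A_1, A_4, A_6}:
Path 1: A_2 ← A_0 → A_3
  A_0 is a fork here and A_0 is conditioned on, so the path is blocked at A_0.
Path 2: A_2 ← A_0 → A_4 ← A_3
  A_0 is a fork here and A_0 is conditioned on, so the path is blocked at A_0.
Path 3: A_2 ← A_0 → A_4 ← A_1 → A_3
  A_0 is a fork here and A_0 is conditioned on, so the path is blocked at A_0.
Path 4: A_2 → A_4 ← A_3
  A_4 is a collider and A_4 is conditioned on, which opens it — no node blocks this path, so it is active.
Path 5: A_2 → A_4 ← A_0 → A_3
  A_0 is a fork here and A_0 is conditioned on, so the path is blocked at A_0.
Path 6: A_2 → A_4 ← A_1 → A_3
  A_1 is a fork here and A_1 is conditioned on, so the path is blocked at A_1.
Since the path A_2 → A_4 ← A_3 is active, A_2 and A_3 are not d-separated given {A_0, A_1, A_4, A_6}.

No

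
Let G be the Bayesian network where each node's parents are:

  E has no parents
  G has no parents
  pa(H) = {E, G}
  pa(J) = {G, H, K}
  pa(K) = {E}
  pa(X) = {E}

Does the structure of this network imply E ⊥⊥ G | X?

Yes

There are 4 undirected paths between E and G; checking each against the conditioning set {X}:
  1. E → H ← G — H:collider[blocks] ⇒ blocked
  2. E → H → J ← G — H:chain[open]; J:collider[blocks] ⇒ blocked
  3. E → K → J ← G — K:chain[open]; J:collider[blocks] ⇒ blocked
  4. E → K → J ← H ← G — K:chain[open]; J:collider[blocks]; H:chain[open] ⇒ blocked
All paths are blocked; E ⊥ G | {X} holds.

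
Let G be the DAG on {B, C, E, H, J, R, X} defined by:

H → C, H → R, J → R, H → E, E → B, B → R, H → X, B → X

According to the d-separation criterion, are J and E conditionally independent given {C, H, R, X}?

There are 4 undirected paths between J and E; checking each against the conditioning set {C, H, R, X}:
Path 1: J → R ← B → X ← H → E
  H is a fork here and H is conditioned on, so the path is blocked at H.
Path 2: J → R ← B ← E
  R is a collider and R is conditioned on, which opens it; B is a chain and B is not conditioned on — no node blocks this path, so it is active.
Path 3: J → R ← H → X ← B ← E
  H is a fork here and H is conditioned on, so the path is blocked at H.
Path 4: J → R ← H → E
  H is a fork here and H is conditioned on, so the path is blocked at H.
Because an active path exists, J and E are not d-separated.

No — J and E are not d-separated given {C, H, R, X}.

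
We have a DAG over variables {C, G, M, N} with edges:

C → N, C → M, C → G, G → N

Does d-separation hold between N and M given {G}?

There are 2 undirected paths between N and M; checking each against the conditioning set {G}:
  1. N ← C → M — C:fork[open] ⇒ active
  2. N ← G ← C → M — G:chain[blocks]; C:fork[open] ⇒ blocked
At least one path is unblocked, so d-separation fails.

No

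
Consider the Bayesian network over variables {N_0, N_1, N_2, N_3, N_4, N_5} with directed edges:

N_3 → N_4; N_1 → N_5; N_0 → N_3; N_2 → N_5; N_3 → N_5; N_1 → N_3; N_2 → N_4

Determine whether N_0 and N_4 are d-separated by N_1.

No — N_0 and N_4 are not d-separated given {N_1}.

We examine all 3 paths between N_0 and N_4:
Path 1: N_0 → N_3 ← N_1 → N_5 ← N_2 → N_4
  N_3 is a collider here and neither N_3 nor any of its descendants is conditioned on, so the collider stays closed — the path is blocked at N_3.
Path 2: N_0 → N_3 → N_5 ← N_2 → N_4
  N_5 is a collider here and neither N_5 nor any of its descendants is conditioned on, so the collider stays closed — the path is blocked at N_5.
Path 3: N_0 → N_3 → N_4
  N_3 is a chain and N_3 is not conditioned on — no node blocks this path, so it is active.
At least one path is unblocked, so d-separation fails.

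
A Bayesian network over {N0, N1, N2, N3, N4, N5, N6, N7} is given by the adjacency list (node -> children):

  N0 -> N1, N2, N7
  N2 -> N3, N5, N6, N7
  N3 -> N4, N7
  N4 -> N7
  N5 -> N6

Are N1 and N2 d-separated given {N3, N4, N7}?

No

4 paths connect N1 and N2; each must be blocked for d-separation to hold:
Path 1: N1 ← N0 → N2
  N0 is a fork and N0 is not conditioned on — no node blocks this path, so it is active.
Path 2: N1 ← N0 → N7 ← N2
  N0 is a fork and N0 is not conditioned on; N7 is a collider and N7 is conditioned on, which opens it — no node blocks this path, so it is active.
Path 3: N1 ← N0 → N7 ← N4 ← N3 ← N2
  N4 is a chain here and N4 is conditioned on, so the path is blocked at N4.
Path 4: N1 ← N0 → N7 ← N3 ← N2
  N3 is a chain here and N3 is conditioned on, so the path is blocked at N3.
Since the path N1 ← N0 → N2 is active, N1 and N2 are not d-separated given {N3, N4, N7}.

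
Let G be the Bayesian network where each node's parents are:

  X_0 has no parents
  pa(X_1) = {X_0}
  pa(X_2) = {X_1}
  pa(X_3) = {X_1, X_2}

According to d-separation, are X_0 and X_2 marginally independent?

No

Enumerating the 2 paths from X_0 to X_2 and testing each for blocking by ∅:
Path 1: X_0 → X_1 → X_2
  X_1 is a chain and X_1 is not conditioned on — no node blocks this path, so it is active.
Path 2: X_0 → X_1 → X_3 ← X_2
  X_3 is a collider here and neither X_3 nor any of its descendants is conditioned on, so the collider stays closed — the path is blocked at X_3.
Because an active path exists, X_0 and X_2 are not d-separated.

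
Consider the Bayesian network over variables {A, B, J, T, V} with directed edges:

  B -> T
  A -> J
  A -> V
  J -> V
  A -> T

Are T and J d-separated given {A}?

2 paths connect T and J; each must be blocked for d-separation to hold:
  1. T ← A → J — A:fork[blocks] ⇒ blocked
  2. T ← A → V ← J — A:fork[blocks]; V:collider[blocks] ⇒ blocked
Every path is blocked, so T and J are d-separated given {A}.

Yes — T and J are d-separated given {A}.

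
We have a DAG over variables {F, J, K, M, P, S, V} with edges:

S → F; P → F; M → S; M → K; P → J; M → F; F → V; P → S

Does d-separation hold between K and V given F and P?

3 paths connect K and V; each must be blocked for d-separation to hold:
Path 1: K ← M → F → V
  F is a chain here and F is conditioned on, so the path is blocked at F.
Path 2: K ← M → S → F → V
  F is a chain here and F is conditioned on, so the path is blocked at F.
Path 3: K ← M → S ← P → F → V
  P is a fork here and P is conditioned on, so the path is blocked at P.
Since every path is blocked, d-separation holds.

Yes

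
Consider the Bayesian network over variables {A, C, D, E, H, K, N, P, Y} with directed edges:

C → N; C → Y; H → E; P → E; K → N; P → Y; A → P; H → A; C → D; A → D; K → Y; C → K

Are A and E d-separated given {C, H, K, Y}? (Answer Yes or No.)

No

Enumerating the 5 paths from A to E and testing each for blocking by {C, H, K, Y}:
Path 1: A ← H → E
  H is a fork here and H is conditioned on, so the path is blocked at H.
Path 2: A → D ← C → K → Y ← P → E
  D is a collider here and neither D nor any of its descendants is conditioned on, so the collider stays closed — the path is blocked at D.
Path 3: A → D ← C → N ← K → Y ← P → E
  D is a collider here and neither D nor any of its descendants is conditioned on, so the collider stays closed — the path is blocked at D.
Path 4: A → D ← C → Y ← P → E
  D is a collider here and neither D nor any of its descendants is conditioned on, so the collider stays closed — the path is blocked at D.
Path 5: A → P → E
  P is a chain and P is not conditioned on — no node blocks this path, so it is active.
Since the path A → P → E is active, A and E are not d-separated given {C, H, K, Y}.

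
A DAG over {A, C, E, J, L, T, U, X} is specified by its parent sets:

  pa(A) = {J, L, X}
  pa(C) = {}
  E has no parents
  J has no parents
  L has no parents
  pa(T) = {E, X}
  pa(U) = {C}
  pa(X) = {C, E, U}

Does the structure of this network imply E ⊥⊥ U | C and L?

We examine all 4 paths between E and U:
Path 1: E → X ← U
  X is a collider here and neither X nor any of its descendants is conditioned on, so the collider stays closed — the path is blocked at X.
Path 2: E → X ← C → U
  X is a collider here and neither X nor any of its descendants is conditioned on, so the collider stays closed — the path is blocked at X.
Path 3: E → T ← X ← U
  T is a collider here and neither T nor any of its descendants is conditioned on, so the collider stays closed — the path is blocked at T.
Path 4: E → T ← X ← C → U
  T is a collider here and neither T nor any of its descendants is conditioned on, so the collider stays closed — the path is blocked at T.
All paths are blocked; E ⊥ U | {C, L} holds.

Yes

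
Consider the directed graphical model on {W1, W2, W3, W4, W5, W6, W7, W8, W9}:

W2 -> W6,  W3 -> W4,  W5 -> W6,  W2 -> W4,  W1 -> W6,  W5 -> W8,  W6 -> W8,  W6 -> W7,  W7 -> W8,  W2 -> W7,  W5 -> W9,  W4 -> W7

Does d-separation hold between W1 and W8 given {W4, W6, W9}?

Enumerating the 5 paths from W1 to W8 and testing each for blocking by {W4, W6, W9}:
Path 1: W1 → W6 ← W5 → W8
  W6 is a collider and W6 is conditioned on, which opens it; W5 is a fork and W5 is not conditioned on — no node blocks this path, so it is active.
Path 2: W1 → W6 → W7 → W8
  W6 is a chain here and W6 is conditioned on, so the path is blocked at W6.
Path 3: W1 → W6 → W8
  W6 is a chain here and W6 is conditioned on, so the path is blocked at W6.
Path 4: W1 → W6 ← W2 → W4 → W7 → W8
  W4 is a chain here and W4 is conditioned on, so the path is blocked at W4.
Path 5: W1 → W6 ← W2 → W7 → W8
  W6 is a collider and W6 is conditioned on, which opens it; W2 is a fork and W2 is not conditioned on; W7 is a chain and W7 is not conditioned on — no node blocks this path, so it is active.
Since the path W1 → W6 ← W5 → W8 is active, W1 and W8 are not d-separated given {W4, W6, W9}.

No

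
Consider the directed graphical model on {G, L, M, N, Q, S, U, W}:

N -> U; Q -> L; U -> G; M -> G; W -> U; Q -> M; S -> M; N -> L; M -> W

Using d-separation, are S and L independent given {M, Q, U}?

Yes

There are 3 undirected paths between S and L; checking each against the conditioning set {M, Q, U}:
  1. S → M ← Q → L — M:collider[open]; Q:fork[blocks] ⇒ blocked
  2. S → M → G ← U ← N → L — M:chain[blocks]; G:collider[blocks]; U:chain[blocks]; N:fork[open] ⇒ blocked
  3. S → M → W → U ← N → L — M:chain[blocks]; W:chain[open]; U:collider[open]; N:fork[open] ⇒ blocked
All paths are blocked; S ⊥ L | {M, Q, U} holds.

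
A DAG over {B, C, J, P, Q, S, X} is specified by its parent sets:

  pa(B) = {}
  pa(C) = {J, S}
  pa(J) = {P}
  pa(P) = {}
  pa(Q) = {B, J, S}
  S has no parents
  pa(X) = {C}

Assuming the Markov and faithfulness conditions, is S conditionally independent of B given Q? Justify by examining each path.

No

There are 2 undirected paths between S and B; checking each against the conditioning set {Q}:
Path 1: S → Q ← B
  Q is a collider and Q is conditioned on, which opens it — no node blocks this path, so it is active.
Path 2: S → C ← J → Q ← B
  C is a collider here and neither C nor any of its descendants is conditioned on, so the collider stays closed — the path is blocked at C.
At least one path is unblocked, so d-separation fails.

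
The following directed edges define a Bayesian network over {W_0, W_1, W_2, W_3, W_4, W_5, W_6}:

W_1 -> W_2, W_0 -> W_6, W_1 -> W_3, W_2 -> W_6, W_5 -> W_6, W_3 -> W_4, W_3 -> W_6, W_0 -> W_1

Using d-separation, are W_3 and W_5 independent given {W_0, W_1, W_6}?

3 paths connect W_3 and W_5; each must be blocked for d-separation to hold:
  1. W_3 → W_6 ← W_5 — W_6:collider[open] ⇒ active
  2. W_3 ← W_1 → W_2 → W_6 ← W_5 — W_1:fork[blocks]; W_2:chain[open]; W_6:collider[open] ⇒ blocked
  3. W_3 ← W_1 ← W_0 → W_6 ← W_5 — W_1:chain[blocks]; W_0:fork[blocks]; W_6:collider[open] ⇒ blocked
Because an active path exists, W_3 and W_5 are not d-separated.

No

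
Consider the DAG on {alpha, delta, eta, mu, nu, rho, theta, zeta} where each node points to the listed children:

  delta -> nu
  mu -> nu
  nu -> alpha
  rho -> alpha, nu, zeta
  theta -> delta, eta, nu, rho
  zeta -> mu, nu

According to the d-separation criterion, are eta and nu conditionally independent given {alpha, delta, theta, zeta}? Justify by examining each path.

Yes

There are 6 undirected paths between eta and nu; checking each against the conditioning set {alpha, delta, theta, zeta}:
  1. eta ← theta → nu — theta:fork[blocks] ⇒ blocked
  2. eta ← theta → delta → nu — theta:fork[blocks]; delta:chain[blocks] ⇒ blocked
  3. eta ← theta → rho → nu — theta:fork[blocks]; rho:chain[open] ⇒ blocked
  4. eta ← theta → rho → zeta → nu — theta:fork[blocks]; rho:chain[open]; zeta:chain[blocks] ⇒ blocked
  5. eta ← theta → rho → zeta → mu → nu — theta:fork[blocks]; rho:chain[open]; zeta:chain[blocks]; mu:chain[open] ⇒ blocked
  6. eta ← theta → rho → alpha ← nu — theta:fork[blocks]; rho:chain[open]; alpha:collider[open] ⇒ blocked
Since every path is blocked, d-separation holds.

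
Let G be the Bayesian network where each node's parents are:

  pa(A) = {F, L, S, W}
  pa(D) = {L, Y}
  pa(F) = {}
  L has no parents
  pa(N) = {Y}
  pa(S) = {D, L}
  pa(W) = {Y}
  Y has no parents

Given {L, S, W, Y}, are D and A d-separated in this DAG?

Yes

There are 5 undirected paths between D and A; checking each against the conditioning set {L, S, W, Y}:
  1. D → S ← L → A — S:collider[open]; L:fork[blocks] ⇒ blocked
  2. D → S → A — S:chain[blocks] ⇒ blocked
  3. D ← Y → W → A — Y:fork[blocks]; W:chain[blocks] ⇒ blocked
  4. D ← L → S → A — L:fork[blocks]; S:chain[blocks] ⇒ blocked
  5. D ← L → A — L:fork[blocks] ⇒ blocked
Since every path is blocked, d-separation holds.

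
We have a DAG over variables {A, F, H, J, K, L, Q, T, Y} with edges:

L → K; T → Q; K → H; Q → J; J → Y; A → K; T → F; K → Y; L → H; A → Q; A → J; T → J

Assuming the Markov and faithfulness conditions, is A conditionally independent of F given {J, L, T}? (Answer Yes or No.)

Yes

There are 6 undirected paths between A and F; checking each against the conditioning set {J, L, T}:
Path 1: A → J ← T → F
  T is a fork here and T is conditioned on, so the path is blocked at T.
Path 2: A → J ← Q ← T → F
  T is a fork here and T is conditioned on, so the path is blocked at T.
Path 3: A → Q ← T → F
  T is a fork here and T is conditioned on, so the path is blocked at T.
Path 4: A → Q → J ← T → F
  T is a fork here and T is conditioned on, so the path is blocked at T.
Path 5: A → K → Y ← J ← T → F
  Y is a collider here and neither Y nor any of its descendants is conditioned on, so the collider stays closed — the path is blocked at Y.
Path 6: A → K → Y ← J ← Q ← T → F
  Y is a collider here and neither Y nor any of its descendants is conditioned on, so the collider stays closed — the path is blocked at Y.
Since every path is blocked, d-separation holds.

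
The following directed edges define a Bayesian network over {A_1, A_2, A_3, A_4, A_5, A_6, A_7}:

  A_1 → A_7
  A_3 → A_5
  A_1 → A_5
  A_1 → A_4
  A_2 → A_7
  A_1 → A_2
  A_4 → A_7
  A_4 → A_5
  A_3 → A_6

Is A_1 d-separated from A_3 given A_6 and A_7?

We examine all 4 paths between A_1 and A_3:
  1. A_1 → A_2 → A_7 ← A_4 → A_5 ← A_3 — A_2:chain[open]; A_7:collider[open]; A_4:fork[open]; A_5:collider[blocks] ⇒ blocked
  2. A_1 → A_7 ← A_4 → A_5 ← A_3 — A_7:collider[open]; A_4:fork[open]; A_5:collider[blocks] ⇒ blocked
  3. A_1 → A_5 ← A_3 — A_5:collider[blocks] ⇒ blocked
  4. A_1 → A_4 → A_5 ← A_3 — A_4:chain[open]; A_5:collider[blocks] ⇒ blocked
Since every path is blocked, d-separation holds.

Yes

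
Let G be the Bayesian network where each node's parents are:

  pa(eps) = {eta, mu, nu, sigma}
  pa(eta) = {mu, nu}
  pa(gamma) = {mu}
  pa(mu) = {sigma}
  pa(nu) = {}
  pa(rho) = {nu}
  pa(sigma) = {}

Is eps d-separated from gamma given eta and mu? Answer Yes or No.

Enumerating the 4 paths from eps to gamma and testing each for blocking by {eta, mu}:
Path 1: eps ← eta ← mu → gamma
  eta is a chain here and eta is conditioned on, so the path is blocked at eta.
Path 2: eps ← sigma → mu → gamma
  mu is a chain here and mu is conditioned on, so the path is blocked at mu.
Path 3: eps ← nu → eta ← mu → gamma
  mu is a fork here and mu is conditioned on, so the path is blocked at mu.
Path 4: eps ← mu → gamma
  mu is a fork here and mu is conditioned on, so the path is blocked at mu.
All paths are blocked; eps ⊥ gamma | {eta, mu} holds.

Yes — eps and gamma are d-separated given {eta, mu}.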